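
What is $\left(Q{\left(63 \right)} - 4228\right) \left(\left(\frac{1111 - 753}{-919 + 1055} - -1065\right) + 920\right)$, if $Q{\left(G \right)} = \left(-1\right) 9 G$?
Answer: $- \frac{648087405}{68} \approx -9.5307 \cdot 10^{6}$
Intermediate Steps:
$Q{\left(G \right)} = - 9 G$
$\left(Q{\left(63 \right)} - 4228\right) \left(\left(\frac{1111 - 753}{-919 + 1055} - -1065\right) + 920\right) = \left(\left(-9\right) 63 - 4228\right) \left(\left(\frac{1111 - 753}{-919 + 1055} - -1065\right) + 920\right) = \left(-567 - 4228\right) \left(\left(\frac{358}{136} + 1065\right) + 920\right) = - 4795 \left(\left(358 \cdot \frac{1}{136} + 1065\right) + 920\right) = - 4795 \left(\left(\frac{179}{68} + 1065\right) + 920\right) = - 4795 \left(\frac{72599}{68} + 920\right) = \left(-4795\right) \frac{135159}{68} = - \frac{648087405}{68}$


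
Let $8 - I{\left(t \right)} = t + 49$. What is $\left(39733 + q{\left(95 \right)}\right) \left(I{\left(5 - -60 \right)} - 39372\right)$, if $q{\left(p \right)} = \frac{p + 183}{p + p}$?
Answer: $- \frac{149020527972}{95} \approx -1.5686 \cdot 10^{9}$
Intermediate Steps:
$I{\left(t \right)} = -41 - t$ ($I{\left(t \right)} = 8 - \left(t + 49\right) = 8 - \left(49 + t\right) = -41 - t$)
$q{\left(p \right)} = \frac{183 + p}{2 p}$
$\left(39733 + q{\left(95 \right)}\right) \left(I{\left(5 - -60 \right)} - 39372\right) = \left(39733 + \frac{183 + 95}{2 \cdot 95}\right) \left(\left(-41 - \left(5 - -60\right)\right) - 39372\right) = \left(39733 + \frac{1}{2} \cdot \frac{1}{95} \cdot 278\right) \left(\left(-41 - \left(5 + 60\right)\right) - 39372\right) = \left(39733 + \frac{139}{95}\right) \left(\left(-41 - 65\right) - 39372\right) = \frac{3774774 \left(\left(-41 - 65\right) - 39372\right)}{95} = \frac{3774774 \left(-106 - 39372\right)}{95} = \frac{3774774}{95} \left(-39478\right) = - \frac{149020527972}{95}$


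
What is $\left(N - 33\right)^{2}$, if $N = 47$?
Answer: $196$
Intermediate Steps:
$\left(N - 33\right)^{2} = \left(47 - 33\right)^{2} = 14^{2} = 196$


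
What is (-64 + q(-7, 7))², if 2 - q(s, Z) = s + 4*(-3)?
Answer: 1849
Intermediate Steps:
q(s, Z) = 14 - s (q(s, Z) = 2 - (s + 4*(-3)) = 2 - (s - 12) = 2 - (-12 + s) = 2 + (12 - s) = 14 - s)
(-64 + q(-7, 7))² = (-64 + (14 - 1*(-7)))² = (-64 + (14 + 7))² = (-64 + 21)² = (-43)² = 1849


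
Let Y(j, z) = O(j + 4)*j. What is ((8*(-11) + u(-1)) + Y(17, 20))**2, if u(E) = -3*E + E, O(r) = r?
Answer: 73441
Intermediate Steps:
u(E) = -2*E
Y(j, z) = j*(4 + j) (Y(j, z) = (j + 4)*j = (4 + j)*j = j*(4 + j))
((8*(-11) + u(-1)) + Y(17, 20))**2 = ((8*(-11) - 2*(-1)) + 17*(4 + 17))**2 = ((-88 + 2) + 17*21)**2 = (-86 + 357)**2 = 271**2 = 73441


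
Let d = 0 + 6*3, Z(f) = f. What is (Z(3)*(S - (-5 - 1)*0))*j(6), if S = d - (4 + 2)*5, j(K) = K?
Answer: -216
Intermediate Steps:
d = 18 (d = 0 + 18 = 18)
S = -12 (S = 18 - (4 + 2)*5 = 18 - 6*5 = 18 - 1*30 = 18 - 30 = -12)
(Z(3)*(S - (-5 - 1)*0))*j(6) = (3*(-12 - (-5 - 1)*0))*6 = (3*(-12 - (-6)*0))*6 = (3*(-12 - 1*0))*6 = (3*(-12 + 0))*6 = (3*(-12))*6 = -36*6 = -216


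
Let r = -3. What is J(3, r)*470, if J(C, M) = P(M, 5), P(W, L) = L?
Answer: 2350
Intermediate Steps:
J(C, M) = 5
J(3, r)*470 = 5*470 = 2350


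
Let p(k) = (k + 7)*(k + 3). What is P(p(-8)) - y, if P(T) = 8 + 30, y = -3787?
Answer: 3825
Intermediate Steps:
p(k) = (3 + k)*(7 + k) (p(k) = (7 + k)*(3 + k) = (3 + k)*(7 + k))
P(T) = 38
P(p(-8)) - y = 38 - 1*(-3787) = 38 + 3787 = 3825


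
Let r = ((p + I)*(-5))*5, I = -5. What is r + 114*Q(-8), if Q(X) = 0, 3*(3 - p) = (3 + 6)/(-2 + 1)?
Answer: -25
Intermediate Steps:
p = 6 (p = 3 - (3 + 6)/(3*(-2 + 1)) = 3 - 3/(-1) = 3 - 3*(-1) = 3 - ⅓*(-9) = 3 + 3 = 6)
r = -25 (r = ((6 - 5)*(-5))*5 = (1*(-5))*5 = -5*5 = -25)
r + 114*Q(-8) = -25 + 114*0 = -25 + 0 = -25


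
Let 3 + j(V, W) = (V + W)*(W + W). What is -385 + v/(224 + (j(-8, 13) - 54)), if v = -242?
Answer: -10417/27 ≈ -385.81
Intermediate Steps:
j(V, W) = -3 + 2*W*(V + W) (j(V, W) = -3 + (V + W)*(W + W) = -3 + (V + W)*(2*W) = -3 + 2*W*(V + W))
-385 + v/(224 + (j(-8, 13) - 54)) = -385 - 242/(224 + ((-3 + 2*13² + 2*(-8)*13) - 54)) = -385 - 242/(224 + ((-3 + 2*169 - 208) - 54)) = -385 - 242/(224 + ((-3 + 338 - 208) - 54)) = -385 - 242/(224 + (127 - 54)) = -385 - 242/(224 + 73) = -385 - 242/297 = -385 - 242*1/297 = -385 - 22/27 = -10417/27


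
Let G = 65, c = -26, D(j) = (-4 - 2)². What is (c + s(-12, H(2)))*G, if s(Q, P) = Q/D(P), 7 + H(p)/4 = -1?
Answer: -5135/3 ≈ -1711.7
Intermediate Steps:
D(j) = 36 (D(j) = (-6)² = 36)
H(p) = -32 (H(p) = -28 + 4*(-1) = -28 - 4 = -32)
s(Q, P) = Q/36
(c + s(-12, H(2)))*G = (-26 + (1/36)*(-12))*65 = (-26 - ⅓)*65 = -79/3*65 = -5135/3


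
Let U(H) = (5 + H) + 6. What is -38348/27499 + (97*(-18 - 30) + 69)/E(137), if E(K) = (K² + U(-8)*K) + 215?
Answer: -289965791/177781035 ≈ -1.6310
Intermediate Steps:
U(H) = 11 + H
E(K) = 215 + K² + 3*K (E(K) = (K² + (11 - 8)*K) + 215 = (K² + 3*K) + 215 = 215 + K² + 3*K)
-38348/27499 + (97*(-18 - 30) + 69)/E(137) = -38348/27499 + (97*(-18 - 30) + 69)/(215 + 137² + 3*137) = -38348*1/27499 + (97*(-48) + 69)/(215 + 18769 + 411) = -38348/27499 + (-4656 + 69)/19395 = -38348/27499 - 4587*1/19395 = -38348/27499 - 1529/6465 = -289965791/177781035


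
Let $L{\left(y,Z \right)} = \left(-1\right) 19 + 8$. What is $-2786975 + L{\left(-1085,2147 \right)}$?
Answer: $-2786986$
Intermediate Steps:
$L{\left(y,Z \right)} = -11$ ($L{\left(y,Z \right)} = -19 + 8 = -11$)
$-2786975 + L{\left(-1085,2147 \right)} = -2786975 - 11 = -2786986$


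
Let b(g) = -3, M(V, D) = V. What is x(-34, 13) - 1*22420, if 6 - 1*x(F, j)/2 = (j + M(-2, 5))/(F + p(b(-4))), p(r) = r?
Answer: -829074/37 ≈ -22407.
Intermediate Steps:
x(F, j) = 12 - 2*(-2 + j)/(-3 + F) (x(F, j) = 12 - 2*(j - 2)/(F - 3) = 12 - 2*(-2 + j)/(-3 + F))
x(-34, 13) - 1*22420 = 2*(-16 - 1*13 + 6*(-34))/(-3 - 34) - 1*22420 = 2*(-16 - 13 - 204)/(-37) - 22420 = 2*(-1/37)*(-233) - 22420 = 466/37 - 22420 = -829074/37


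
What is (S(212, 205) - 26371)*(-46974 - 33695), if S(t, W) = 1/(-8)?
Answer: 17018658261/8 ≈ 2.1273e+9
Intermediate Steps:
S(t, W) = -⅛
(S(212, 205) - 26371)*(-46974 - 33695) = (-⅛ - 26371)*(-46974 - 33695) = -210969/8*(-80669) = 17018658261/8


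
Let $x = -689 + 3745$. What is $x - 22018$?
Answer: $-18962$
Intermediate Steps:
$x = 3056$
$x - 22018 = 3056 - 22018 = -18962$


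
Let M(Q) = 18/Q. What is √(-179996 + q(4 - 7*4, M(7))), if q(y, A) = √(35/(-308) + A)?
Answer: √(-4268785136 + 154*√58289)/154 ≈ 424.26*I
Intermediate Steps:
q(y, A) = √(-5/44 + A) (q(y, A) = √(35*(-1/308) + A) = √(-5/44 + A))
√(-179996 + q(4 - 7*4, M(7))) = √(-179996 + √(-55 + 484*(18/7))/22) = √(-179996 + √(-55 + 8712/7)/22) = √(-179996 + √(8327/7)/22) = √(-179996 + (√58289/7)/22) = √(-179996 + √58289/154)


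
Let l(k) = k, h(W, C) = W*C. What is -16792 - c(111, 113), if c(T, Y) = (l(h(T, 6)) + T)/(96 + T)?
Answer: -1158907/69 ≈ -16796.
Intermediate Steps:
h(W, C) = C*W
c(T, Y) = 7*T/(96 + T) (c(T, Y) = (6*T + T)/(96 + T) = (7*T)/(96 + T) = 7*T/(96 + T))
-16792 - c(111, 113) = -16792 - 7*111/(96 + 111) = -16792 - 7*111/207 = -16792 - 1*259/69 = -16792 - 259/69 = -1158907/69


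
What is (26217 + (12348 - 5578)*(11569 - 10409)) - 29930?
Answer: 7849487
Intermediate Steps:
(26217 + (12348 - 5578)*(11569 - 10409)) - 29930 = (26217 + 6770*1160) - 29930 = (26217 + 7853200) - 29930 = 7879417 - 29930 = 7849487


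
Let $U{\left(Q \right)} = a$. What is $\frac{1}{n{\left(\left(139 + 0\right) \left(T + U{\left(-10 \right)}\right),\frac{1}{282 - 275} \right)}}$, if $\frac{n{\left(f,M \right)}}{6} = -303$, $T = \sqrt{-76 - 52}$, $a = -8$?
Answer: $- \frac{1}{1818} \approx -0.00055005$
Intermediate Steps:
$U{\left(Q \right)} = -8$
$T = 8 i \sqrt{2}$ ($T = \sqrt{-128} = 8 i \sqrt{2} \approx 11.314 i$)
$n{\left(f,M \right)} = -1818$ ($n{\left(f,M \right)} = 6 \left(-303\right) = -1818$)
$\frac{1}{n{\left(\left(139 + 0\right) \left(T + U{\left(-10 \right)}\right),\frac{1}{282 - 275} \right)}} = \frac{1}{-1818} = - \frac{1}{1818}$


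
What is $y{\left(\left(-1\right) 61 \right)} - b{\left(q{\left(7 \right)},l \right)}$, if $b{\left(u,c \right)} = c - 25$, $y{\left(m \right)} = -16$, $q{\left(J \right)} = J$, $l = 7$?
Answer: $2$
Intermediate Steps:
$b{\left(u,c \right)} = -25 + c$ ($b{\left(u,c \right)} = c - 25 = -25 + c$)
$y{\left(\left(-1\right) 61 \right)} - b{\left(q{\left(7 \right)},l \right)} = -16 - \left(-25 + 7\right) = -16 - -18 = -16 + 18 = 2$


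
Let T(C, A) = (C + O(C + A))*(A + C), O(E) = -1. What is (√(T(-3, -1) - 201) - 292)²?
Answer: (292 - I*√185)² ≈ 85079.0 - 7943.3*I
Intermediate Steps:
T(C, A) = (-1 + C)*(A + C) (T(C, A) = (C - 1)*(A + C) = (-1 + C)*(A + C))
(√(T(-3, -1) - 201) - 292)² = (√(((-3)² - 1*(-1) - 1*(-3) - 1*(-3)) - 201) - 292)² = (√((9 + 1 + 3 + 3) - 201) - 292)² = (√(16 - 201) - 292)² = (√(-185) - 292)² = (I*√185 - 292)² = (-292 + I*√185)²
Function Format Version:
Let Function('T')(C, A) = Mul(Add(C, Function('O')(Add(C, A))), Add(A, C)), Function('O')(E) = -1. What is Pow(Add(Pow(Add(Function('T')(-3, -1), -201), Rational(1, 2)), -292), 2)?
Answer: Pow(Add(292, Mul(-1, I, Pow(185, Rational(1, 2)))), 2) ≈ Add(85079., Mul(-7943.3, I))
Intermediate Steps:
Function('T')(C, A) = Mul(Add(-1, C), Add(A, C)) (Function('T')(C, A) = Mul(Add(C, -1), Add(A, C)) = Mul(Add(-1, C), Add(A, C)))
Pow(Add(Pow(Add(Function('T')(-3, -1), -201), Rational(1, 2)), -292), 2) = Pow(Add(Pow(Add(Add(Pow(-3, 2), Mul(-1, -1), Mul(-1, -3), Mul(-1, -3)), -201), Rational(1, 2)), -292), 2) = Pow(Add(Pow(Add(Add(9, 1, 3, 3), -201), Rational(1, 2)), -292), 2) = Pow(Add(Pow(Add(16, -201), Rational(1, 2)), -292), 2) = Pow(Add(Pow(-185, Rational(1, 2)), -292), 2) = Pow(Add(Mul(I, Pow(185, Rational(1, 2))), -292), 2) = Pow(Add(-292, Mul(I, Pow(185, Rational(1, 2)))), 2)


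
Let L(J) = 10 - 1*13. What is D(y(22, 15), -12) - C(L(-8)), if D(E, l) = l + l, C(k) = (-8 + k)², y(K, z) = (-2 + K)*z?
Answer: -145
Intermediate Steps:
L(J) = -3 (L(J) = 10 - 13 = -3)
y(K, z) = z*(-2 + K)
D(E, l) = 2*l
D(y(22, 15), -12) - C(L(-8)) = 2*(-12) - (-8 - 3)² = -24 - 1*(-11)² = -24 - 1*121 = -24 - 121 = -145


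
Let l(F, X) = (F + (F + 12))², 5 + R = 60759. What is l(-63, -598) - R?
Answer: -47758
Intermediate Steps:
R = 60754 (R = -5 + 60759 = 60754)
l(F, X) = (12 + 2*F)² (l(F, X) = (F + (12 + F))² = (12 + 2*F)²)
l(-63, -598) - R = 4*(6 - 63)² - 1*60754 = 4*(-57)² - 60754 = 4*3249 - 60754 = 12996 - 60754 = -47758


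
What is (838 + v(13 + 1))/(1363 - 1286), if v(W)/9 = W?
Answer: 964/77 ≈ 12.519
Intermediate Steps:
v(W) = 9*W
(838 + v(13 + 1))/(1363 - 1286) = (838 + 9*(13 + 1))/(1363 - 1286) = (838 + 9*14)/77 = (838 + 126)*(1/77) = 964*(1/77) = 964/77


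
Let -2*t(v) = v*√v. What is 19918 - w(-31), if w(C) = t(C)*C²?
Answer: 19918 - 29791*I*√31/2 ≈ 19918.0 - 82935.0*I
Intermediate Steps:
t(v) = -v^(3/2)/2 (t(v) = -v*√v/2 = -v^(3/2)/2)
w(C) = -C^(7/2)/2 (w(C) = (-C^(3/2)/2)*C² = -C^(7/2)/2)
19918 - w(-31) = 19918 - (-1)*(-31)^(7/2)/2 = 19918 - (-1)*(-29791*I*√31)/2 = 19918 - 29791*I*√31/2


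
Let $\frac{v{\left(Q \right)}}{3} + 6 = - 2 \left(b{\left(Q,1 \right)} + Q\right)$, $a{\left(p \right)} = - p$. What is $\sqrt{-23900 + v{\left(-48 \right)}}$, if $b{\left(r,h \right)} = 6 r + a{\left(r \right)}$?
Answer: $i \sqrt{22190} \approx 148.96 i$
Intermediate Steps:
$b{\left(r,h \right)} = 5 r$ ($b{\left(r,h \right)} = 6 r - r = 5 r$)
$v{\left(Q \right)} = -18 - 36 Q$ ($v{\left(Q \right)} = -18 + 3 \left(- 2 \left(5 Q + Q\right)\right) = -18 + 3 \left(- 2 \cdot 6 Q\right) = -18 + 3 \left(- 12 Q\right) = -18 - 36 Q$)
$\sqrt{-23900 + v{\left(-48 \right)}} = \sqrt{-23900 - -1710} = \sqrt{-23900 + \left(-18 + 1728\right)} = \sqrt{-23900 + 1710} = \sqrt{-22190} = i \sqrt{22190}$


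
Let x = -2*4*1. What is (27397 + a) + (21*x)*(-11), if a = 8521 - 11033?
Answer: 26733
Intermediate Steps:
a = -2512
x = -8 (x = -8*1 = -8)
(27397 + a) + (21*x)*(-11) = (27397 - 2512) + (21*(-8))*(-11) = 24885 - 168*(-11) = 24885 + 1848 = 26733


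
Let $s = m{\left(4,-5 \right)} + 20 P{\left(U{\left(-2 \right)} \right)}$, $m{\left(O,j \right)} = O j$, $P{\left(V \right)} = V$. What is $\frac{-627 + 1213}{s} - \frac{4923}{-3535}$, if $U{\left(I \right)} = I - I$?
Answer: $- \frac{39461}{1414} \approx -27.907$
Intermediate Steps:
$U{\left(I \right)} = 0$
$s = -20$ ($s = 4 \left(-5\right) + 20 \cdot 0 = -20 + 0 = -20$)
$\frac{-627 + 1213}{s} - \frac{4923}{-3535} = \frac{-627 + 1213}{-20} - \frac{4923}{-3535} = 586 \left(- \frac{1}{20}\right) - - \frac{4923}{3535} = - \frac{293}{10} + \frac{4923}{3535} = - \frac{39461}{1414}$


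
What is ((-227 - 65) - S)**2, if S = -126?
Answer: 27556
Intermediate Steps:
((-227 - 65) - S)**2 = ((-227 - 65) - 1*(-126))**2 = (-292 + 126)**2 = (-166)**2 = 27556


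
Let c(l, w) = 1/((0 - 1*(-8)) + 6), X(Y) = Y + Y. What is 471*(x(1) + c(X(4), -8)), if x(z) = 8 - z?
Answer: 46629/14 ≈ 3330.6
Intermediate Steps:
X(Y) = 2*Y
c(l, w) = 1/14 (c(l, w) = 1/((0 + 8) + 6) = 1/(8 + 6) = 1/14)
471*(x(1) + c(X(4), -8)) = 471*((8 - 1*1) + 1/14) = 471*((8 - 1) + 1/14) = 471*(7 + 1/14) = 471*(99/14) = 46629/14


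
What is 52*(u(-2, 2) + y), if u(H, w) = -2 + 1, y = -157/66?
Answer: -5798/33 ≈ -175.70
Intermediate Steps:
y = -157/66 (y = -157*1/66 = -157/66 ≈ -2.3788)
u(H, w) = -1
52*(u(-2, 2) + y) = 52*(-1 - 157/66) = 52*(-223/66) = -5798/33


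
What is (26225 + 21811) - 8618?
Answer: 39418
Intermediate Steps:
(26225 + 21811) - 8618 = 48036 - 8618 = 39418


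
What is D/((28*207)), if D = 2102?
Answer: 1051/2898 ≈ 0.36266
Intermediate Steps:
D/((28*207)) = 2102/((28*207)) = 2102/5796 = 2102*(1/5796) = 1051/2898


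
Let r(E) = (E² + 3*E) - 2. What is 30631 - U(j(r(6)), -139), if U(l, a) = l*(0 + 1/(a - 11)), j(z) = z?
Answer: 2297351/75 ≈ 30631.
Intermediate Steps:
r(E) = -2 + E² + 3*E
U(l, a) = l/(-11 + a) (U(l, a) = l*(0 + 1/(-11 + a)) = l/(-11 + a))
30631 - U(j(r(6)), -139) = 30631 - (-2 + 6² + 3*6)/(-11 - 139) = 30631 - (-2 + 36 + 18)/(-150) = 30631 - 52*(-1)/150 = 30631 - 1*(-26/75) = 30631 + 26/75 = 2297351/75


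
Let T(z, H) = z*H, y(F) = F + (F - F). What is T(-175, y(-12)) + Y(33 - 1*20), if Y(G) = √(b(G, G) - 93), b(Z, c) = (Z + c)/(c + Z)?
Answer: 2100 + 2*I*√23 ≈ 2100.0 + 9.5917*I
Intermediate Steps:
y(F) = F (y(F) = F + 0 = F)
T(z, H) = H*z
b(Z, c) = 1 (b(Z, c) = (Z + c)/(Z + c) = 1)
Y(G) = 2*I*√23 (Y(G) = √(1 - 93) = √(-92) = 2*I*√23)
T(-175, y(-12)) + Y(33 - 1*20) = -12*(-175) + 2*I*√23 = 2100 + 2*I*√23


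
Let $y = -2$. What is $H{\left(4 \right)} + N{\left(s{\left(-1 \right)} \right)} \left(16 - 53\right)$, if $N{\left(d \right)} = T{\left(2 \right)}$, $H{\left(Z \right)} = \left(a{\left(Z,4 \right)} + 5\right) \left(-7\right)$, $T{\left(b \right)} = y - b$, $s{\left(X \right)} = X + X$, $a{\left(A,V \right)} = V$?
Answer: $85$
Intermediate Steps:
$s{\left(X \right)} = 2 X$
$T{\left(b \right)} = -2 - b$
$H{\left(Z \right)} = -63$ ($H{\left(Z \right)} = \left(4 + 5\right) \left(-7\right) = 9 \left(-7\right) = -63$)
$N{\left(d \right)} = -4$ ($N{\left(d \right)} = -2 - 2 = -4$)
$H{\left(4 \right)} + N{\left(s{\left(-1 \right)} \right)} \left(16 - 53\right) = -63 - 4 \left(16 - 53\right) = -63 - -148 = -63 + 148 = 85$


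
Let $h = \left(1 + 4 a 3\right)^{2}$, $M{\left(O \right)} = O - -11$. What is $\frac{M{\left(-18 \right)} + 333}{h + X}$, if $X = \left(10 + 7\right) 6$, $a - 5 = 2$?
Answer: $\frac{326}{7327} \approx 0.044493$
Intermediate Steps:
$a = 7$ ($a = 5 + 2 = 7$)
$M{\left(O \right)} = 11 + O$ ($M{\left(O \right)} = O + 11 = 11 + O$)
$X = 102$ ($X = 17 \cdot 6 = 102$)
$h = 7225$ ($h = \left(1 + 4 \cdot 7 \cdot 3\right)^{2} = \left(1 + 28 \cdot 3\right)^{2} = \left(1 + 84\right)^{2} = 85^{2} = 7225$)
$\frac{M{\left(-18 \right)} + 333}{h + X} = \frac{\left(11 - 18\right) + 333}{7225 + 102} = \frac{-7 + 333}{7327} = 326 \cdot \frac{1}{7327} = \frac{326}{7327}$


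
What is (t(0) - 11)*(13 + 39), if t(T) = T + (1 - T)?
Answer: -520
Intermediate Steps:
t(T) = 1
(t(0) - 11)*(13 + 39) = (1 - 11)*(13 + 39) = -10*52 = -520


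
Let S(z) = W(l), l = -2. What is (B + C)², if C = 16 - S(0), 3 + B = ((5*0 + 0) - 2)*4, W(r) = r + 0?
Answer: 49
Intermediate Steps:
W(r) = r
S(z) = -2
B = -11 (B = -3 + ((5*0 + 0) - 2)*4 = -3 + ((0 + 0) - 2)*4 = -3 + (0 - 2)*4 = -3 - 2*4 = -3 - 8 = -11)
C = 18 (C = 16 - 1*(-2) = 16 + 2 = 18)
(B + C)² = (-11 + 18)² = 7² = 49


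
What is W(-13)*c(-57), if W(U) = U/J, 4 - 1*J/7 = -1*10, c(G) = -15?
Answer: 195/98 ≈ 1.9898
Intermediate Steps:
J = 98 (J = 28 - (-7)*10 = 28 - 7*(-10) = 28 + 70 = 98)
W(U) = U/98
W(-13)*c(-57) = ((1/98)*(-13))*(-15) = -13/98*(-15) = 195/98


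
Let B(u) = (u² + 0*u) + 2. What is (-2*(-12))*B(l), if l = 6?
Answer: 912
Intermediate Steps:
B(u) = 2 + u² (B(u) = (u² + 0) + 2 = u² + 2 = 2 + u²)
(-2*(-12))*B(l) = (-2*(-12))*(2 + 6²) = 24*(2 + 36) = 24*38 = 912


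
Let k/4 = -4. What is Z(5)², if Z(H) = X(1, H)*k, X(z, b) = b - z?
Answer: 4096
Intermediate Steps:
k = -16 (k = 4*(-4) = -16)
Z(H) = 16 - 16*H (Z(H) = (H - 1*1)*(-16) = (H - 1)*(-16) = (-1 + H)*(-16) = 16 - 16*H)
Z(5)² = (16 - 16*5)² = (16 - 80)² = (-64)² = 4096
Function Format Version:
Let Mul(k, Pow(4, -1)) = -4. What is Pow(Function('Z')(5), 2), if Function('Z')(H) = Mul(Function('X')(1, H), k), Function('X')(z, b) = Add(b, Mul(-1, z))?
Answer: 4096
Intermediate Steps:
k = -16 (k = Mul(4, -4) = -16)
Function('Z')(H) = Add(16, Mul(-16, H)) (Function('Z')(H) = Mul(Add(H, Mul(-1, 1)), -16) = Mul(Add(H, -1), -16) = Mul(Add(-1, H), -16) = Add(16, Mul(-16, H)))
Pow(Function('Z')(5), 2) = Pow(Add(16, Mul(-16, 5)), 2) = Pow(Add(16, -80), 2) = Pow(-64, 2) = 4096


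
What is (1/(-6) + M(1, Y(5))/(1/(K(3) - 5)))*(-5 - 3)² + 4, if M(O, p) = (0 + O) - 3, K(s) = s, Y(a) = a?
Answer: 748/3 ≈ 249.33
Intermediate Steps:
M(O, p) = -3 + O (M(O, p) = O - 3 = -3 + O)
(1/(-6) + M(1, Y(5))/(1/(K(3) - 5)))*(-5 - 3)² + 4 = (1/(-6) + (-3 + 1)/(1/(3 - 5)))*(-5 - 3)² + 4 = (1*(-⅙) - 2/(1/(-2)))*(-8)² + 4 = (-⅙ - 2/(-½))*64 + 4 = (-⅙ - 2*(-2))*64 + 4 = (-⅙ + 4)*64 + 4 = (23/6)*64 + 4 = 736/3 + 4 = 748/3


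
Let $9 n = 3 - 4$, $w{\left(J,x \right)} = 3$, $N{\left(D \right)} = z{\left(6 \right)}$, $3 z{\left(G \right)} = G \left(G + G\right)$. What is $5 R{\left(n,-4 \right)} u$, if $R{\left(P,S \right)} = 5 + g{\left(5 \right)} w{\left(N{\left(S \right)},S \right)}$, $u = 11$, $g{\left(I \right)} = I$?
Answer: $1100$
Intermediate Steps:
$z{\left(G \right)} = \frac{2 G^{2}}{3}$ ($z{\left(G \right)} = \frac{G \left(G + G\right)}{3} = \frac{G 2 G}{3} = \frac{2 G^{2}}{3}$)
$N{\left(D \right)} = 24$ ($N{\left(D \right)} = \frac{2 \cdot 6^{2}}{3} = \frac{2}{3} \cdot 36 = 24$)
$n = - \frac{1}{9}$ ($n = \frac{3 - 4}{9} = \frac{1}{9} \left(-1\right) = - \frac{1}{9} \approx -0.11111$)
$R{\left(P,S \right)} = 20$ ($R{\left(P,S \right)} = 5 + 5 \cdot 3 = 5 + 15 = 20$)
$5 R{\left(n,-4 \right)} u = 5 \cdot 20 \cdot 11 = 100 \cdot 11 = 1100$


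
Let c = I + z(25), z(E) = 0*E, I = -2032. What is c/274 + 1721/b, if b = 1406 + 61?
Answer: -1254695/200979 ≈ -6.2429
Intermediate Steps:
b = 1467
z(E) = 0
c = -2032 (c = -2032 + 0 = -2032)
c/274 + 1721/b = -2032/274 + 1721/1467 = -2032*1/274 + 1721*(1/1467) = -1016/137 + 1721/1467 = -1254695/200979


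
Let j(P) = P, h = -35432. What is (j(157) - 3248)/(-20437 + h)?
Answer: 281/5079 ≈ 0.055326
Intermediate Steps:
(j(157) - 3248)/(-20437 + h) = (157 - 3248)/(-20437 - 35432) = -3091/(-55869) = -3091*(-1/55869) = 281/5079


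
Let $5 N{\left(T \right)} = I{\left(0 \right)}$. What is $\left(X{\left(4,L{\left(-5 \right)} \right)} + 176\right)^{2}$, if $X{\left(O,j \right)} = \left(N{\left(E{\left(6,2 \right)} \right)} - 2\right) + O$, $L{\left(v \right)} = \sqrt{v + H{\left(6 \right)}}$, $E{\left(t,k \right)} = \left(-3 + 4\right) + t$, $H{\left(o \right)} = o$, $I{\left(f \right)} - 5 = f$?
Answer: $32041$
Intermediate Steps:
$I{\left(f \right)} = 5 + f$
$E{\left(t,k \right)} = 1 + t$
$N{\left(T \right)} = 1$ ($N{\left(T \right)} = \frac{5 + 0}{5} = \frac{1}{5} \cdot 5 = 1$)
$L{\left(v \right)} = \sqrt{6 + v}$ ($L{\left(v \right)} = \sqrt{v + 6} = \sqrt{6 + v}$)
$X{\left(O,j \right)} = -1 + O$ ($X{\left(O,j \right)} = \left(1 - 2\right) + O = -1 + O$)
$\left(X{\left(4,L{\left(-5 \right)} \right)} + 176\right)^{2} = \left(\left(-1 + 4\right) + 176\right)^{2} = \left(3 + 176\right)^{2} = 179^{2} = 32041$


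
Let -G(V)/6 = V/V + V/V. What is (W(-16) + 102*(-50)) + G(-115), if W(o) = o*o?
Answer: -4856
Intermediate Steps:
W(o) = o²
G(V) = -12 (G(V) = -6*(V/V + V/V) = -6*(1 + 1) = -6*2 = -12)
(W(-16) + 102*(-50)) + G(-115) = ((-16)² + 102*(-50)) - 12 = (256 - 5100) - 12 = -4844 - 12 = -4856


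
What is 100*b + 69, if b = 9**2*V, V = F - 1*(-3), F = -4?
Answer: -8031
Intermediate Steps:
V = -1 (V = -4 - 1*(-3) = -4 + 3 = -1)
b = -81 (b = 9**2*(-1) = 81*(-1) = -81)
100*b + 69 = 100*(-81) + 69 = -8100 + 69 = -8031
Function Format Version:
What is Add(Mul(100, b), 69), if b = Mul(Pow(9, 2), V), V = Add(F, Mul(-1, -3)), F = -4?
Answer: -8031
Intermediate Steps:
V = -1 (V = Add(-4, Mul(-1, -3)) = Add(-4, 3) = -1)
b = -81 (b = Mul(Pow(9, 2), -1) = Mul(81, -1) = -81)
Add(Mul(100, b), 69) = Add(Mul(100, -81), 69) = Add(-8100, 69) = -8031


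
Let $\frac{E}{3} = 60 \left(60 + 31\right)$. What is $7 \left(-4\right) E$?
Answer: $-458640$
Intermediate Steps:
$E = 16380$ ($E = 3 \cdot 60 \left(60 + 31\right) = 3 \cdot 60 \cdot 91 = 3 \cdot 5460 = 16380$)
$7 \left(-4\right) E = 7 \left(-4\right) 16380 = \left(-28\right) 16380 = -458640$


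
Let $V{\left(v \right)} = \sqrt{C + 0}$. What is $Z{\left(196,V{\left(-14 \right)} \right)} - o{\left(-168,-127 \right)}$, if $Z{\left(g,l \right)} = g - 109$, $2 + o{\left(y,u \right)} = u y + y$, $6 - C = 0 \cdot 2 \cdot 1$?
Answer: $-21079$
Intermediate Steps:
$C = 6$ ($C = 6 - 0 \cdot 2 \cdot 1 = 6 - 0 \cdot 1 = 6 - 0 = 6 + 0 = 6$)
$V{\left(v \right)} = \sqrt{6}$ ($V{\left(v \right)} = \sqrt{6 + 0} = \sqrt{6}$)
$o{\left(y,u \right)} = -2 + y + u y$ ($o{\left(y,u \right)} = -2 + \left(u y + y\right) = -2 + \left(y + u y\right) = -2 + y + u y$)
$Z{\left(g,l \right)} = -109 + g$ ($Z{\left(g,l \right)} = g - 109 = -109 + g$)
$Z{\left(196,V{\left(-14 \right)} \right)} - o{\left(-168,-127 \right)} = \left(-109 + 196\right) - \left(-2 - 168 - -21336\right) = 87 - \left(-2 - 168 + 21336\right) = 87 - 21166 = -21079$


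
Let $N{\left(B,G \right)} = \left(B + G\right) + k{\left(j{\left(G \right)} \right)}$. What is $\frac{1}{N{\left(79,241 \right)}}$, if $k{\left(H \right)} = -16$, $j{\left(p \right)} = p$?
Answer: $\frac{1}{304} \approx 0.0032895$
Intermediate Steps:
$N{\left(B,G \right)} = -16 + B + G$ ($N{\left(B,G \right)} = \left(B + G\right) - 16 = -16 + B + G$)
$\frac{1}{N{\left(79,241 \right)}} = \frac{1}{-16 + 79 + 241} = \frac{1}{304}$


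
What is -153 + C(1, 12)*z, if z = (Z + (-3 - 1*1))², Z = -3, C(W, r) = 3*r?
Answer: 1611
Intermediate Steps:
z = 49 (z = (-3 + (-3 - 1*1))² = (-3 + (-3 - 1))² = (-3 - 4)² = (-7)² = 49)
-153 + C(1, 12)*z = -153 + (3*12)*49 = -153 + 36*49 = -153 + 1764 = 1611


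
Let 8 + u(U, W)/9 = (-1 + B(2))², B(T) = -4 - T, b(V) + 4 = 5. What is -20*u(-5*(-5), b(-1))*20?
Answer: -147600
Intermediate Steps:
b(V) = 1 (b(V) = -4 + 5 = 1)
u(U, W) = 369 (u(U, W) = -72 + 9*(-1 + (-4 - 1*2))² = -72 + 9*(-1 + (-4 - 2))² = -72 + 9*(-1 - 6)² = -72 + 9*(-7)² = -72 + 9*49 = -72 + 441 = 369)
-20*u(-5*(-5), b(-1))*20 = -20*369*20 = -7380*20 = -147600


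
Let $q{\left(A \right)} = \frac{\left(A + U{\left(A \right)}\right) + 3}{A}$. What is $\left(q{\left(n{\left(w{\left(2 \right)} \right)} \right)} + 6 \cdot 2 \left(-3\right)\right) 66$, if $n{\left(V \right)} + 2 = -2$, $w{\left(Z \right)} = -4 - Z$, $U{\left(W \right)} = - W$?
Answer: $- \frac{4851}{2} \approx -2425.5$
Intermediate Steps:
$n{\left(V \right)} = -4$ ($n{\left(V \right)} = -2 - 2 = -4$)
$q{\left(A \right)} = \frac{3}{A}$ ($q{\left(A \right)} = \frac{\left(A - A\right) + 3}{A} = \frac{0 + 3}{A} = \frac{3}{A}$)
$\left(q{\left(n{\left(w{\left(2 \right)} \right)} \right)} + 6 \cdot 2 \left(-3\right)\right) 66 = \left(\frac{3}{-4} + 6 \cdot 2 \left(-3\right)\right) 66 = \left(3 \left(- \frac{1}{4}\right) + 12 \left(-3\right)\right) 66 = \left(- \frac{3}{4} - 36\right) 66 = \left(- \frac{147}{4}\right) 66 = - \frac{4851}{2}$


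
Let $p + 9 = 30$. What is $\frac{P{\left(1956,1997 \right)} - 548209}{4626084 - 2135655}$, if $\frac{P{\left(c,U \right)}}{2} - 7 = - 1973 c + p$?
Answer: $- \frac{8266529}{2490429} \approx -3.3193$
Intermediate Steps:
$p = 21$ ($p = -9 + 30 = 21$)
$P{\left(c,U \right)} = 56 - 3946 c$ ($P{\left(c,U \right)} = 14 + 2 \left(- 1973 c + 21\right) = 14 + 2 \left(21 - 1973 c\right) = 14 - \left(-42 + 3946 c\right) = 56 - 3946 c$)
$\frac{P{\left(1956,1997 \right)} - 548209}{4626084 - 2135655} = \frac{\left(56 - 7718376\right) - 548209}{4626084 - 2135655} = \frac{\left(56 - 7718376\right) - 548209}{2490429} = \left(-7718320 - 548209\right) \frac{1}{2490429} = \left(-8266529\right) \frac{1}{2490429} = - \frac{8266529}{2490429}$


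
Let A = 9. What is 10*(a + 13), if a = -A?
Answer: 40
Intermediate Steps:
a = -9 (a = -1*9 = -9)
10*(a + 13) = 10*(-9 + 13) = 10*4 = 40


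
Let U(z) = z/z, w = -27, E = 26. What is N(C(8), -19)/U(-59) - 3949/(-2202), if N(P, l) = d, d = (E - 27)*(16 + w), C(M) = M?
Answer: 28171/2202 ≈ 12.793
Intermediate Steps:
U(z) = 1
d = 11 (d = (26 - 27)*(16 - 27) = -1*(-11) = 11)
N(P, l) = 11
N(C(8), -19)/U(-59) - 3949/(-2202) = 11/1 - 3949/(-2202) = 11*1 - 3949*(-1/2202) = 11 + 3949/2202 = 28171/2202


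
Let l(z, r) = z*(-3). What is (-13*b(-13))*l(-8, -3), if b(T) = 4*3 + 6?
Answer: -5616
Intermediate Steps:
l(z, r) = -3*z
b(T) = 18 (b(T) = 12 + 6 = 18)
(-13*b(-13))*l(-8, -3) = (-13*18)*(-3*(-8)) = -234*24 = -5616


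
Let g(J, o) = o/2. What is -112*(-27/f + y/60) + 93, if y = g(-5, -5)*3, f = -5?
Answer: -2489/5 ≈ -497.80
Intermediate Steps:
g(J, o) = o/2 (g(J, o) = o*(½) = o/2)
y = -15/2 (y = ((½)*(-5))*3 = -5/2*3 = -15/2 ≈ -7.5000)
-112*(-27/f + y/60) + 93 = -112*(-27/(-5) - 15/2/60) + 93 = -112*(-27*(-⅕) - 15/2*1/60) + 93 = -112*(27/5 - ⅛) + 93 = -112*211/40 + 93 = -2954/5 + 93 = -2489/5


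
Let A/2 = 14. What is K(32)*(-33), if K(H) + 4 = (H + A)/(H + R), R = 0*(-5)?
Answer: 561/8 ≈ 70.125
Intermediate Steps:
A = 28 (A = 2*14 = 28)
R = 0
K(H) = -4 + (28 + H)/H (K(H) = -4 + (H + 28)/(H + 0) = -4 + (28 + H)/H)
K(32)*(-33) = (-3 + 28/32)*(-33) = (-3 + 28*(1/32))*(-33) = (-3 + 7/8)*(-33) = -17/8*(-33) = 561/8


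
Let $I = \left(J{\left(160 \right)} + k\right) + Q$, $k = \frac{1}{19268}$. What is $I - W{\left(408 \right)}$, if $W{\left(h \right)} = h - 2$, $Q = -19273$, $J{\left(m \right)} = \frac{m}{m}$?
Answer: $- \frac{379155703}{19268} \approx -19678.0$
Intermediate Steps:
$J{\left(m \right)} = 1$
$k = \frac{1}{19268} \approx 5.19 \cdot 10^{-5}$
$I = - \frac{371332895}{19268}$ ($I = \left(1 + \frac{1}{19268}\right) - 19273 = \frac{19269}{19268} - 19273 = - \frac{371332895}{19268} \approx -19272.0$)
$W{\left(h \right)} = -2 + h$ ($W{\left(h \right)} = h - 2 = -2 + h$)
$I - W{\left(408 \right)} = - \frac{371332895}{19268} - \left(-2 + 408\right) = - \frac{371332895}{19268} - 406 = - \frac{379155703}{19268}$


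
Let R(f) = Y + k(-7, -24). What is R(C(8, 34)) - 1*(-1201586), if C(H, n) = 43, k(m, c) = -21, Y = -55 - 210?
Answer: 1201300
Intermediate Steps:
Y = -265
R(f) = -286 (R(f) = -265 - 21 = -286)
R(C(8, 34)) - 1*(-1201586) = -286 - 1*(-1201586) = -286 + 1201586 = 1201300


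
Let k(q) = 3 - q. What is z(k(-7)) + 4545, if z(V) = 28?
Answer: 4573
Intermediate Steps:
z(k(-7)) + 4545 = 28 + 4545 = 4573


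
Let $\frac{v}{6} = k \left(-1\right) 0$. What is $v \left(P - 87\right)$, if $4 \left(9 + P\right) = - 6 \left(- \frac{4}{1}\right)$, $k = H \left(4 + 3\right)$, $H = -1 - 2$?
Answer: $0$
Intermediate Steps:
$H = -3$
$k = -21$ ($k = - 3 \left(4 + 3\right) = \left(-3\right) 7 = -21$)
$v = 0$ ($v = 6 \left(-21\right) \left(-1\right) 0 = 6 \cdot 21 \cdot 0 = 6 \cdot 0 = 0$)
$P = -3$ ($P = -9 + \frac{\left(-6\right) \left(- \frac{4}{1}\right)}{4} = -9 + \frac{\left(-6\right) \left(\left(-4\right) 1\right)}{4} = -9 + \frac{\left(-6\right) \left(-4\right)}{4} = -9 + \frac{1}{4} \cdot 24 = -9 + 6 = -3$)
$v \left(P - 87\right) = 0 \left(-3 - 87\right) = 0 \left(-90\right) = 0$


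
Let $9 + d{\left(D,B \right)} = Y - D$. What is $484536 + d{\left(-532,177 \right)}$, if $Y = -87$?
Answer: $484972$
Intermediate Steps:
$d{\left(D,B \right)} = -96 - D$ ($d{\left(D,B \right)} = -9 - \left(87 + D\right) = -96 - D$)
$484536 + d{\left(-532,177 \right)} = 484536 - -436 = 484536 + \left(-96 + 532\right) = 484536 + 436 = 484972$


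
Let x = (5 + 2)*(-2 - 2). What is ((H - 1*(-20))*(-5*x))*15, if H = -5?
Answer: 31500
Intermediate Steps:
x = -28 (x = 7*(-4) = -28)
((H - 1*(-20))*(-5*x))*15 = ((-5 - 1*(-20))*(-5*(-28)))*15 = ((-5 + 20)*140)*15 = (15*140)*15 = 2100*15 = 31500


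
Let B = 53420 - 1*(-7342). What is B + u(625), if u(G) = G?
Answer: 61387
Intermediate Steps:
B = 60762 (B = 53420 + 7342 = 60762)
B + u(625) = 60762 + 625 = 61387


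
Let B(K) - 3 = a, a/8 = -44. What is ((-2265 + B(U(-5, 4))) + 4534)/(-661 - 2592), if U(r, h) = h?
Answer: -1920/3253 ≈ -0.59022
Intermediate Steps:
a = -352 (a = 8*(-44) = -352)
B(K) = -349 (B(K) = 3 - 352 = -349)
((-2265 + B(U(-5, 4))) + 4534)/(-661 - 2592) = ((-2265 - 349) + 4534)/(-661 - 2592) = (-2614 + 4534)/(-3253) = 1920*(-1/3253) = -1920/3253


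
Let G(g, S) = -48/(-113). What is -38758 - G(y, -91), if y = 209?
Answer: -4379702/113 ≈ -38758.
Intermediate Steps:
G(g, S) = 48/113 (G(g, S) = -48*(-1/113) = 48/113)
-38758 - G(y, -91) = -38758 - 1*48/113 = -38758 - 48/113 = -4379702/113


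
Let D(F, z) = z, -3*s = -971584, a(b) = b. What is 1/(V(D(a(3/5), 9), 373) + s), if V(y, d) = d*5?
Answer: 3/977179 ≈ 3.0701e-6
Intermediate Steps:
s = 971584/3 (s = -1/3*(-971584) = 971584/3 ≈ 3.2386e+5)
V(y, d) = 5*d
1/(V(D(a(3/5), 9), 373) + s) = 1/(5*373 + 971584/3) = 1/(1865 + 971584/3) = 1/(977179/3) = 3/977179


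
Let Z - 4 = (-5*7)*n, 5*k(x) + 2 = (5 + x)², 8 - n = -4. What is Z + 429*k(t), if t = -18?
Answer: 69563/5 ≈ 13913.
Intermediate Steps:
n = 12 (n = 8 - 1*(-4) = 8 + 4 = 12)
k(x) = -⅖ + (5 + x)²/5
Z = -416 (Z = 4 - 5*7*12 = 4 - 35*12 = 4 - 420 = -416)
Z + 429*k(t) = -416 + 429*(-⅖ + (5 - 18)²/5) = -416 + 429*(-⅖ + (⅕)*(-13)²) = -416 + 429*(-⅖ + (⅕)*169) = -416 + 429*(-⅖ + 169/5) = -416 + 429*(167/5) = -416 + 71643/5 = 69563/5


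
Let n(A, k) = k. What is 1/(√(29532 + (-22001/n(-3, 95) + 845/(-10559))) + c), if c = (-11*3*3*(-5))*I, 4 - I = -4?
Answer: 1986147900/7850450029987 - √29482568037420730/15700900059974 ≈ 0.00024206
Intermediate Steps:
I = 8 (I = 4 - 1*(-4) = 4 + 4 = 8)
c = 3960 (c = -11*3*3*(-5)*8 = -99*(-5)*8 = -11*(-45)*8 = 495*8 = 3960)
1/(√(29532 + (-22001/n(-3, 95) + 845/(-10559))) + c) = 1/(√(29532 + (-22001/95 + 845/(-10559))) + 3960) = 1/(√(29532 + (-22001*1/95 + 845*(-1/10559))) + 3960) = 1/(√(29532 + (-22001/95 - 845/10559)) + 3960) = 1/(√(29532 - 232388834/1003105) + 3960) = 1/(√(29391308026/1003105) + 3960) = 1/(√29482568037420730/1003105 + 3960) = 1/(3960 + √29482568037420730/1003105)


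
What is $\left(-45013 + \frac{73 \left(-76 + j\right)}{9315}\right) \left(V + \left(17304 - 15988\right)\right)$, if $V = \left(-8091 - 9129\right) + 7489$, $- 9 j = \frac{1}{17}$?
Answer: $\frac{705684665972}{1863} \approx 3.7879 \cdot 10^{8}$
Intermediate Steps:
$j = - \frac{1}{153}$ ($j = - \frac{1}{9 \cdot 17} = \left(- \frac{1}{9}\right) \frac{1}{17} = - \frac{1}{153} \approx -0.0065359$)
$V = -9731$ ($V = -17220 + 7489 = -9731$)
$\left(-45013 + \frac{73 \left(-76 + j\right)}{9315}\right) \left(V + \left(17304 - 15988\right)\right) = \left(-45013 + \frac{73 \left(-76 - \frac{1}{153}\right)}{9315}\right) \left(-9731 + \left(17304 - 15988\right)\right) = \left(-45013 + 73 \left(- \frac{11629}{153}\right) \frac{1}{9315}\right) \left(-9731 + \left(17304 - 15988\right)\right) = \left(-45013 - \frac{848917}{1425195}\right) \left(-9731 + 1316\right) = \left(-45013 - \frac{848917}{1425195}\right) \left(-8415\right) = \left(- \frac{64153151452}{1425195}\right) \left(-8415\right) = \frac{705684665972}{1863}$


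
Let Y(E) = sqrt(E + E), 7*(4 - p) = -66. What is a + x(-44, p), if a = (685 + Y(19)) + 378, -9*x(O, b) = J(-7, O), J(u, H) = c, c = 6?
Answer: 3187/3 + sqrt(38) ≈ 1068.5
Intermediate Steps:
J(u, H) = 6
p = 94/7 (p = 4 - 1/7*(-66) = 4 + 66/7 = 94/7 ≈ 13.429)
x(O, b) = -2/3 (x(O, b) = -1/9*6 = -2/3)
Y(E) = sqrt(2)*sqrt(E) (Y(E) = sqrt(2*E) = sqrt(2)*sqrt(E))
a = 1063 + sqrt(38) (a = (685 + sqrt(2)*sqrt(19)) + 378 = (685 + sqrt(38)) + 378 = 1063 + sqrt(38) ≈ 1069.2)
a + x(-44, p) = (1063 + sqrt(38)) - 2/3 = 3187/3 + sqrt(38)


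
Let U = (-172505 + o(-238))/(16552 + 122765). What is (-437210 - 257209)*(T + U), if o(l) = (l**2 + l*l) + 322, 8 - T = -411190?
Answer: -13260350435688983/46439 ≈ -2.8554e+11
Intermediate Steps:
T = 411198 (T = 8 - 1*(-411190) = 8 + 411190 = 411198)
o(l) = 322 + 2*l**2 (o(l) = (l**2 + l**2) + 322 = 2*l**2 + 322 = 322 + 2*l**2)
U = -58895/139317 (U = (-172505 + (322 + 2*(-238)**2))/(16552 + 122765) = (-172505 + (322 + 2*56644))/139317 = (-172505 + (322 + 113288))*(1/139317) = (-172505 + 113610)*(1/139317) = -58895*1/139317 = -58895/139317 ≈ -0.42274)
(-437210 - 257209)*(T + U) = (-437210 - 257209)*(411198 - 58895/139317) = -694419*57286812871/139317 = -13260350435688983/46439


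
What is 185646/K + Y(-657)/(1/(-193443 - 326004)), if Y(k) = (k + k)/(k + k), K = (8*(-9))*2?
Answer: -12497669/24 ≈ -5.2074e+5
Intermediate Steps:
K = -144 (K = -72*2 = -144)
Y(k) = 1 (Y(k) = (2*k)/((2*k)) = (2*k)*(1/(2*k)) = 1)
185646/K + Y(-657)/(1/(-193443 - 326004)) = 185646/(-144) + 1/1/(-193443 - 326004) = 185646*(-1/144) + 1/1/(-519447) = -30941/24 + 1/(-1/519447) = -30941/24 + 1*(-519447) = -30941/24 - 519447 = -12497669/24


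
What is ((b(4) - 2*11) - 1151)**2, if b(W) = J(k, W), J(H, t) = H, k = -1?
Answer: 1378276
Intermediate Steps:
b(W) = -1
((b(4) - 2*11) - 1151)**2 = ((-1 - 2*11) - 1151)**2 = ((-1 - 22) - 1151)**2 = (-23 - 1151)**2 = (-1174)**2 = 1378276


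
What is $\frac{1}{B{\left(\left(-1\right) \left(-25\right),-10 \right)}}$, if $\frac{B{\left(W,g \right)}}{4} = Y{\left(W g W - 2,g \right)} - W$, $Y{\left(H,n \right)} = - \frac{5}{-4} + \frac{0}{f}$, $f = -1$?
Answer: $- \frac{1}{95} \approx -0.010526$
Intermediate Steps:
$Y{\left(H,n \right)} = \frac{5}{4}$ ($Y{\left(H,n \right)} = - \frac{5}{-4} + \frac{0}{-1} = \left(-5\right) \left(- \frac{1}{4}\right) + 0 \left(-1\right) = \frac{5}{4} + 0 = \frac{5}{4}$)
$B{\left(W,g \right)} = 5 - 4 W$ ($B{\left(W,g \right)} = 4 \left(\frac{5}{4} - W\right) = 5 - 4 W$)
$\frac{1}{B{\left(\left(-1\right) \left(-25\right),-10 \right)}} = \frac{1}{5 - 4 \left(\left(-1\right) \left(-25\right)\right)} = \frac{1}{5 - 100} = \frac{1}{-95} = - \frac{1}{95}$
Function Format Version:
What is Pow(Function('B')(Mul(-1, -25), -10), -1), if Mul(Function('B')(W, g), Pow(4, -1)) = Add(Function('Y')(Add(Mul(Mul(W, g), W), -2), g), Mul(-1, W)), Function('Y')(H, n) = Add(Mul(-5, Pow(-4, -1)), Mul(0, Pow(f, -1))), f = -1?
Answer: Rational(-1, 95) ≈ -0.010526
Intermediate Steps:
Function('Y')(H, n) = Rational(5, 4) (Function('Y')(H, n) = Add(Mul(-5, Pow(-4, -1)), Mul(0, Pow(-1, -1))) = Add(Mul(-5, Rational(-1, 4)), Mul(0, -1)) = Add(Rational(5, 4), 0) = Rational(5, 4))
Function('B')(W, g) = Add(5, Mul(-4, W)) (Function('B')(W, g) = Mul(4, Add(Rational(5, 4), Mul(-1, W))) = Add(5, Mul(-4, W)))
Pow(Function('B')(Mul(-1, -25), -10), -1) = Pow(Add(5, Mul(-4, Mul(-1, -25))), -1) = Pow(Add(5, Mul(-4, 25)), -1) = Pow(Add(5, -100), -1) = Pow(-95, -1) = Rational(-1, 95)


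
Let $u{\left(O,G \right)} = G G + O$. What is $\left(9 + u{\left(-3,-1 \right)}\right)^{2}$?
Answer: $49$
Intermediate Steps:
$u{\left(O,G \right)} = O + G^{2}$ ($u{\left(O,G \right)} = G^{2} + O = O + G^{2}$)
$\left(9 + u{\left(-3,-1 \right)}\right)^{2} = \left(9 - \left(3 - \left(-1\right)^{2}\right)\right)^{2} = \left(9 + \left(-3 + 1\right)\right)^{2} = \left(9 - 2\right)^{2} = 7^{2} = 49$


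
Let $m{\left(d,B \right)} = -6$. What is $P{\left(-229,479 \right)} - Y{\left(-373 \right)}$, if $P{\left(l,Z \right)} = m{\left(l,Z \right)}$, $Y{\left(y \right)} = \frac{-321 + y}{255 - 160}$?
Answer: $\frac{124}{95} \approx 1.3053$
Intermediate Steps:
$Y{\left(y \right)} = - \frac{321}{95} + \frac{y}{95}$ ($Y{\left(y \right)} = \frac{-321 + y}{95} = \left(-321 + y\right) \frac{1}{95} = - \frac{321}{95} + \frac{y}{95}$)
$P{\left(l,Z \right)} = -6$
$P{\left(-229,479 \right)} - Y{\left(-373 \right)} = -6 - \left(- \frac{321}{95} + \frac{1}{95} \left(-373\right)\right) = -6 - \left(- \frac{321}{95} - \frac{373}{95}\right) = -6 - - \frac{694}{95} = -6 + \frac{694}{95} = \frac{124}{95}$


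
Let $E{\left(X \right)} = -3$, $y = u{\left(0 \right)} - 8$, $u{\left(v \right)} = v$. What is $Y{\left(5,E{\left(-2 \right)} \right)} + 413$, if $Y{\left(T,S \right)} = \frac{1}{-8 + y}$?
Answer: $\frac{6607}{16} \approx 412.94$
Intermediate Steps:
$y = -8$ ($y = 0 - 8 = -8$)
$Y{\left(T,S \right)} = - \frac{1}{16}$ ($Y{\left(T,S \right)} = \frac{1}{-8 - 8} = \frac{1}{-16} = - \frac{1}{16}$)
$Y{\left(5,E{\left(-2 \right)} \right)} + 413 = - \frac{1}{16} + 413 = \frac{6607}{16}$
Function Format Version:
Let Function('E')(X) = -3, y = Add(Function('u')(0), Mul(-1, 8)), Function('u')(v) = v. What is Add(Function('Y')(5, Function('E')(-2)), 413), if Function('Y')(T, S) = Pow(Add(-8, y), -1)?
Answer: Rational(6607, 16) ≈ 412.94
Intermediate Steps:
y = -8 (y = Add(0, Mul(-1, 8)) = Add(0, -8) = -8)
Function('Y')(T, S) = Rational(-1, 16) (Function('Y')(T, S) = Pow(Add(-8, -8), -1) = Pow(-16, -1) = Rational(-1, 16))
Add(Function('Y')(5, Function('E')(-2)), 413) = Add(Rational(-1, 16), 413) = Rational(6607, 16)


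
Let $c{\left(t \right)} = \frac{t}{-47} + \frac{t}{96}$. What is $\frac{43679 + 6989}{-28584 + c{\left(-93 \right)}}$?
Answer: $- \frac{76204672}{42988817} \approx -1.7727$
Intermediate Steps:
$c{\left(t \right)} = - \frac{49 t}{4512}$ ($c{\left(t \right)} = t \left(- \frac{1}{47}\right) + t \frac{1}{96} = - \frac{t}{47} + \frac{t}{96} = - \frac{49 t}{4512}$)
$\frac{43679 + 6989}{-28584 + c{\left(-93 \right)}} = \frac{43679 + 6989}{-28584 - - \frac{1519}{1504}} = \frac{50668}{-28584 + \frac{1519}{1504}} = \frac{50668}{- \frac{42988817}{1504}} = 50668 \left(- \frac{1504}{42988817}\right) = - \frac{76204672}{42988817}$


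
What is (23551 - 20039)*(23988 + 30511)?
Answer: 191400488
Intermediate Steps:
(23551 - 20039)*(23988 + 30511) = 3512*54499 = 191400488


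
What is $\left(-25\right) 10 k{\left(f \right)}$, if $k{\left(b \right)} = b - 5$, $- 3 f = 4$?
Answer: $\frac{4750}{3} \approx 1583.3$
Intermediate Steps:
$f = - \frac{4}{3}$ ($f = \left(- \frac{1}{3}\right) 4 = - \frac{4}{3} \approx -1.3333$)
$k{\left(b \right)} = -5 + b$ ($k{\left(b \right)} = b - 5 = -5 + b$)
$\left(-25\right) 10 k{\left(f \right)} = \left(-25\right) 10 \left(-5 - \frac{4}{3}\right) = \left(-250\right) \left(- \frac{19}{3}\right) = \frac{4750}{3}$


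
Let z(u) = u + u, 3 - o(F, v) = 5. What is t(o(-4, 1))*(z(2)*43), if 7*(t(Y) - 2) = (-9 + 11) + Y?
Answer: 344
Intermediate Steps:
o(F, v) = -2 (o(F, v) = 3 - 1*5 = 3 - 5 = -2)
t(Y) = 16/7 + Y/7 (t(Y) = 2 + ((-9 + 11) + Y)/7 = 2 + (2 + Y)/7 = 2 + (2/7 + Y/7) = 16/7 + Y/7)
z(u) = 2*u
t(o(-4, 1))*(z(2)*43) = (16/7 + (⅐)*(-2))*((2*2)*43) = (16/7 - 2/7)*(4*43) = 2*172 = 344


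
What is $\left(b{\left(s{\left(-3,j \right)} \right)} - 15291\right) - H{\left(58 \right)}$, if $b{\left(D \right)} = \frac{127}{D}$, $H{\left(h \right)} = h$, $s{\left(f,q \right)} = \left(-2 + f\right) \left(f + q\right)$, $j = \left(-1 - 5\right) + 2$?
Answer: $- \frac{537088}{35} \approx -15345.0$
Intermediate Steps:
$j = -4$ ($j = -6 + 2 = -4$)
$\left(b{\left(s{\left(-3,j \right)} \right)} - 15291\right) - H{\left(58 \right)} = \left(\frac{127}{\left(-3\right)^{2} - -6 - -8 - -12} - 15291\right) - 58 = \left(\frac{127}{9 + 6 + 8 + 12} - 15291\right) - 58 = \left(\frac{127}{35} - 15291\right) - 58 = - \frac{535058}{35} - 58 = - \frac{537088}{35}$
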